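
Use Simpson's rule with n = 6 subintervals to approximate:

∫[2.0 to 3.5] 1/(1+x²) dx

f(x) = 1/(1+x²)
a = 2.0, b = 3.5, n = 6
h = (b - a)/n = 0.250000

Simpson's rule: (h/3)[f(x₀) + 4f(x₁) + 2f(x₂) + ... + f(xₙ)]

x_0 = 2.0000, f(x_0) = 0.200000, coefficient = 1
x_1 = 2.2500, f(x_1) = 0.164948, coefficient = 4
x_2 = 2.5000, f(x_2) = 0.137931, coefficient = 2
x_3 = 2.7500, f(x_3) = 0.116788, coefficient = 4
x_4 = 3.0000, f(x_4) = 0.100000, coefficient = 2
x_5 = 3.2500, f(x_5) = 0.086486, coefficient = 4
x_6 = 3.5000, f(x_6) = 0.075472, coefficient = 1

I ≈ (0.250000/3) × 2.224227 = 0.185352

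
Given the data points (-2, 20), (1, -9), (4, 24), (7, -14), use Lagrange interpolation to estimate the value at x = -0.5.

Lagrange interpolation formula:
P(x) = Σ yᵢ × Lᵢ(x)
where Lᵢ(x) = Π_{j≠i} (x - xⱼ)/(xᵢ - xⱼ)

L_0(-0.5) = (-0.5 - 1)/(-2 - 1) × (-0.5 - 4)/(-2 - 4) × (-0.5 - 7)/(-2 - 7) = 0.312500
L_1(-0.5) = (-0.5 - (-2))/(1 - (-2)) × (-0.5 - 4)/(1 - 4) × (-0.5 - 7)/(1 - 7) = 0.937500
L_2(-0.5) = (-0.5 - (-2))/(4 - (-2)) × (-0.5 - 1)/(4 - 1) × (-0.5 - 7)/(4 - 7) = -0.312500
L_3(-0.5) = (-0.5 - (-2))/(7 - (-2)) × (-0.5 - 1)/(7 - 1) × (-0.5 - 4)/(7 - 4) = 0.062500

P(-0.5) = 20×L_0(-0.5) + (-9)×L_1(-0.5) + 24×L_2(-0.5) + (-14)×L_3(-0.5)
P(-0.5) = -10.562500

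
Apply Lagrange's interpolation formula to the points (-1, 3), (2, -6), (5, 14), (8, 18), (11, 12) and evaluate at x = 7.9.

Lagrange interpolation formula:
P(x) = Σ yᵢ × Lᵢ(x)
where Lᵢ(x) = Π_{j≠i} (x - xⱼ)/(xᵢ - xⱼ)

L_0(7.9) = (7.9 - 2)/(-1 - 2) × (7.9 - 5)/(-1 - 5) × (7.9 - 8)/(-1 - 8) × (7.9 - 11)/(-1 - 11) = 0.002728
L_1(7.9) = (7.9 - (-1))/(2 - (-1)) × (7.9 - 5)/(2 - 5) × (7.9 - 8)/(2 - 8) × (7.9 - 11)/(2 - 11) = -0.016463
L_2(7.9) = (7.9 - (-1))/(5 - (-1)) × (7.9 - 2)/(5 - 2) × (7.9 - 8)/(5 - 8) × (7.9 - 11)/(5 - 11) = 0.050241
L_3(7.9) = (7.9 - (-1))/(8 - (-1)) × (7.9 - 2)/(8 - 2) × (7.9 - 5)/(8 - 5) × (7.9 - 11)/(8 - 11) = 0.971327
L_4(7.9) = (7.9 - (-1))/(11 - (-1)) × (7.9 - 2)/(11 - 2) × (7.9 - 5)/(11 - 5) × (7.9 - 8)/(11 - 8) = -0.007833

P(7.9) = 3×L_0(7.9) + (-6)×L_1(7.9) + 14×L_2(7.9) + 18×L_3(7.9) + 12×L_4(7.9)
P(7.9) = 18.200225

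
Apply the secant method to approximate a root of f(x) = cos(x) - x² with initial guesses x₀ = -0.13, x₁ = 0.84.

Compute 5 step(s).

f(x) = cos(x) - x²
x₀ = -0.13, x₁ = 0.84

Secant formula: x_{n+1} = x_n - f(x_n)(x_n - x_{n-1})/(f(x_n) - f(x_{n-1}))

Iteration 1:
  f(-0.130000) = 0.974662
  f(0.840000) = -0.038137
  x_2 = 0.840000 - (-0.038137)×(0.840000 - (-0.130000))/(-0.038137 - 0.974662)
       = 0.803474
Iteration 2:
  f(0.840000) = -0.038137
  f(0.803474) = 0.048639
  x_3 = 0.803474 - 0.048639×(0.803474 - 0.840000)/(0.048639 - (-0.038137))
       = 0.823947
Iteration 3:
  f(0.803474) = 0.048639
  f(0.823947) = 0.000440
  x_4 = 0.823947 - 0.000440×(0.823947 - 0.803474)/(0.000440 - 0.048639)
       = 0.824134
Iteration 4:
  f(0.823947) = 0.000440
  f(0.824134) = -0.000005
  x_5 = 0.824134 - (-0.000005)×(0.824134 - 0.823947)/(-0.000005 - 0.000440)
       = 0.824132
Iteration 5:
  f(0.824134) = -0.000005
  f(0.824132) = 0.000000
  x_6 = 0.824132 - 0.000000×(0.824132 - 0.824134)/(0.000000 - (-0.000005))
       = 0.824132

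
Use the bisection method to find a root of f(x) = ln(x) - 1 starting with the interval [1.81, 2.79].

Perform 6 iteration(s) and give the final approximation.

f(x) = ln(x) - 1
Initial interval: [1.81, 2.79]

Iteration 1:
  c_1 = (1.810000 + 2.790000)/2 = 2.300000
  f(c_1) = f(2.300000) = -0.167091
  f(a) × f(c) ≥ 0, new interval: [2.300000, 2.790000]
Iteration 2:
  c_2 = (2.300000 + 2.790000)/2 = 2.545000
  f(c_2) = f(2.545000) = -0.065869
  f(a) × f(c) ≥ 0, new interval: [2.545000, 2.790000]
Iteration 3:
  c_3 = (2.545000 + 2.790000)/2 = 2.667500
  f(c_3) = f(2.667500) = -0.018858
  f(a) × f(c) ≥ 0, new interval: [2.667500, 2.790000]
Iteration 4:
  c_4 = (2.667500 + 2.790000)/2 = 2.728750
  f(c_4) = f(2.728750) = 0.003844
  f(a) × f(c) < 0, new interval: [2.667500, 2.728750]
Iteration 5:
  c_5 = (2.667500 + 2.728750)/2 = 2.698125
  f(c_5) = f(2.698125) = -0.007443
  f(a) × f(c) ≥ 0, new interval: [2.698125, 2.728750]
Iteration 6:
  c_6 = (2.698125 + 2.728750)/2 = 2.713437
  f(c_6) = f(2.713437) = -0.001784
  f(a) × f(c) ≥ 0, new interval: [2.713437, 2.728750]

After 6 iteration(s), the approximation is c_6 = 2.713437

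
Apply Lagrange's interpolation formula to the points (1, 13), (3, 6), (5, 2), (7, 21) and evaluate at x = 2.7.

Lagrange interpolation formula:
P(x) = Σ yᵢ × Lᵢ(x)
where Lᵢ(x) = Π_{j≠i} (x - xⱼ)/(xᵢ - xⱼ)

L_0(2.7) = (2.7 - 3)/(1 - 3) × (2.7 - 5)/(1 - 5) × (2.7 - 7)/(1 - 7) = 0.061812
L_1(2.7) = (2.7 - 1)/(3 - 1) × (2.7 - 5)/(3 - 5) × (2.7 - 7)/(3 - 7) = 1.050812
L_2(2.7) = (2.7 - 1)/(5 - 1) × (2.7 - 3)/(5 - 3) × (2.7 - 7)/(5 - 7) = -0.137062
L_3(2.7) = (2.7 - 1)/(7 - 1) × (2.7 - 3)/(7 - 3) × (2.7 - 5)/(7 - 5) = 0.024437

P(2.7) = 13×L_0(2.7) + 6×L_1(2.7) + 2×L_2(2.7) + 21×L_3(2.7)
P(2.7) = 7.347500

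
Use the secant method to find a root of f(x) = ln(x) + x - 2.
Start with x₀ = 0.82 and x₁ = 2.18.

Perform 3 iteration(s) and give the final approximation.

f(x) = ln(x) + x - 2
x₀ = 0.82, x₁ = 2.18

Secant formula: x_{n+1} = x_n - f(x_n)(x_n - x_{n-1})/(f(x_n) - f(x_{n-1}))

Iteration 1:
  f(0.820000) = -1.378451
  f(2.180000) = 0.959325
  x_2 = 2.180000 - 0.959325×(2.180000 - 0.820000)/(0.959325 - (-1.378451))
       = 1.621913
Iteration 2:
  f(2.180000) = 0.959325
  f(1.621913) = 0.105520
  x_3 = 1.621913 - 0.105520×(1.621913 - 2.180000)/(0.105520 - 0.959325)
       = 1.552941
Iteration 3:
  f(1.621913) = 0.105520
  f(1.552941) = -0.006909
  x_4 = 1.552941 - (-0.006909)×(1.552941 - 1.621913)/(-0.006909 - 0.105520)
       = 1.557179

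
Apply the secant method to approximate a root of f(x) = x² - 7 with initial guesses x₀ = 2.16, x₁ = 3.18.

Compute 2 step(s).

f(x) = x² - 7
x₀ = 2.16, x₁ = 3.18

Secant formula: x_{n+1} = x_n - f(x_n)(x_n - x_{n-1})/(f(x_n) - f(x_{n-1}))

Iteration 1:
  f(2.160000) = -2.334400
  f(3.180000) = 3.112400
  x_2 = 3.180000 - 3.112400×(3.180000 - 2.160000)/(3.112400 - (-2.334400))
       = 2.597154
Iteration 2:
  f(3.180000) = 3.112400
  f(2.597154) = -0.254793
  x_3 = 2.597154 - (-0.254793)×(2.597154 - 3.180000)/(-0.254793 - 3.112400)
       = 2.641257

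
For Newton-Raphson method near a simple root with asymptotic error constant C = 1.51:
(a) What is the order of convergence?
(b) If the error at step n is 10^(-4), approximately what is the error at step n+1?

(a) Newton-Raphson has quadratic (order 2) convergence near simple roots.
    This means |e_{n+1}| ≈ C|e_n|².

(b) With |e_n| = 10^(-4) and C = 1.51:
    |e_{n+1}| ≈ 1.51 × (10^(-4))² = 1.51 × 10^(-8)

(a) 2 (quadratic); (b) |e_{n+1}| ≈ 1.510e-08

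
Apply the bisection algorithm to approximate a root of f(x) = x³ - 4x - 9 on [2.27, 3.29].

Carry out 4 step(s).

f(x) = x³ - 4x - 9
Initial interval: [2.27, 3.29]

Iteration 1:
  c_1 = (2.270000 + 3.290000)/2 = 2.780000
  f(c_1) = f(2.780000) = 1.364952
  f(a) × f(c) < 0, new interval: [2.270000, 2.780000]
Iteration 2:
  c_2 = (2.270000 + 2.780000)/2 = 2.525000
  f(c_2) = f(2.525000) = -3.001547
  f(a) × f(c) ≥ 0, new interval: [2.525000, 2.780000]
Iteration 3:
  c_3 = (2.525000 + 2.780000)/2 = 2.652500
  f(c_3) = f(2.652500) = -0.947657
  f(a) × f(c) ≥ 0, new interval: [2.652500, 2.780000]
Iteration 4:
  c_4 = (2.652500 + 2.780000)/2 = 2.716250
  f(c_4) = f(2.716250) = 0.175531
  f(a) × f(c) < 0, new interval: [2.652500, 2.716250]

After 4 iteration(s), the approximation is c_4 = 2.716250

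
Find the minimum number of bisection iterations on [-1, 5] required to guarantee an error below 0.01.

We need (b-a)/2^n ≤ 0.01
(5 - (-1))/2^n ≤ 0.01
6/2^n ≤ 0.01
2^n ≥ 600
n ≥ log₂(600) = 9.23
n ≥ 10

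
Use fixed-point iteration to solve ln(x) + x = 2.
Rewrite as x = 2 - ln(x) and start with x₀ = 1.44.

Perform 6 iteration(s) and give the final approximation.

Equation: ln(x) + x = 2
Fixed-point form: x = 2 - ln(x)
x₀ = 1.44

x_1 = g(1.440000) = 1.635357
x_2 = g(1.635357) = 1.508139
x_3 = g(1.508139) = 1.589124
x_4 = g(1.589124) = 1.536817
x_5 = g(1.536817) = 1.570286
x_6 = g(1.570286) = 1.548742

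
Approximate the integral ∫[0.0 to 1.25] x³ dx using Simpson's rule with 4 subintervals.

f(x) = x³
a = 0.0, b = 1.25, n = 4
h = (b - a)/n = 0.312500

Simpson's rule: (h/3)[f(x₀) + 4f(x₁) + 2f(x₂) + ... + f(xₙ)]

x_0 = 0.0000, f(x_0) = 0.000000, coefficient = 1
x_1 = 0.3125, f(x_1) = 0.030518, coefficient = 4
x_2 = 0.6250, f(x_2) = 0.244141, coefficient = 2
x_3 = 0.9375, f(x_3) = 0.823975, coefficient = 4
x_4 = 1.2500, f(x_4) = 1.953125, coefficient = 1

I ≈ (0.312500/3) × 5.859375 = 0.610352
Exact value: 0.610352
Error: 0.000000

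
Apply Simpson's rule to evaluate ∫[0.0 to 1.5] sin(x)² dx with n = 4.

f(x) = sin(x)²
a = 0.0, b = 1.5, n = 4
h = (b - a)/n = 0.375000

Simpson's rule: (h/3)[f(x₀) + 4f(x₁) + 2f(x₂) + ... + f(xₙ)]

x_0 = 0.0000, f(x_0) = 0.000000, coefficient = 1
x_1 = 0.3750, f(x_1) = 0.134156, coefficient = 4
x_2 = 0.7500, f(x_2) = 0.464631, coefficient = 2
x_3 = 1.1250, f(x_3) = 0.814087, coefficient = 4
x_4 = 1.5000, f(x_4) = 0.994996, coefficient = 1

I ≈ (0.375000/3) × 5.717229 = 0.714654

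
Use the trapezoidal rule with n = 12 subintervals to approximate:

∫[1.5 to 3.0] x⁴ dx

f(x) = x⁴
a = 1.5, b = 3.0, n = 12
h = (b - a)/n = 0.125000

Trapezoidal rule: (h/2)[f(x₀) + 2f(x₁) + 2f(x₂) + ... + f(xₙ)]

x_0 = 1.5000, f(x_0) = 5.062500, coefficient = 1
x_1 = 1.6250, f(x_1) = 6.972900, coefficient = 2
x_2 = 1.7500, f(x_2) = 9.378906, coefficient = 2
x_3 = 1.8750, f(x_3) = 12.359619, coefficient = 2
x_4 = 2.0000, f(x_4) = 16.000000, coefficient = 2
x_5 = 2.1250, f(x_5) = 20.390869, coefficient = 2
x_6 = 2.2500, f(x_6) = 25.628906, coefficient = 2
x_7 = 2.3750, f(x_7) = 31.816650, coefficient = 2
x_8 = 2.5000, f(x_8) = 39.062500, coefficient = 2
x_9 = 2.6250, f(x_9) = 47.480713, coefficient = 2
x_10 = 2.7500, f(x_10) = 57.191406, coefficient = 2
x_11 = 2.8750, f(x_11) = 68.320557, coefficient = 2
x_12 = 3.0000, f(x_12) = 81.000000, coefficient = 1

I ≈ (0.125000/2) × 755.268555 = 47.204285
Exact value: 47.081250
Error: 0.123035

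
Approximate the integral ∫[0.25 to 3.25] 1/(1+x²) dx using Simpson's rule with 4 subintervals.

f(x) = 1/(1+x²)
a = 0.25, b = 3.25, n = 4
h = (b - a)/n = 0.750000

Simpson's rule: (h/3)[f(x₀) + 4f(x₁) + 2f(x₂) + ... + f(xₙ)]

x_0 = 0.2500, f(x_0) = 0.941176, coefficient = 1
x_1 = 1.0000, f(x_1) = 0.500000, coefficient = 4
x_2 = 1.7500, f(x_2) = 0.246154, coefficient = 2
x_3 = 2.5000, f(x_3) = 0.137931, coefficient = 4
x_4 = 3.2500, f(x_4) = 0.086486, coefficient = 1

I ≈ (0.750000/3) × 4.071695 = 1.017924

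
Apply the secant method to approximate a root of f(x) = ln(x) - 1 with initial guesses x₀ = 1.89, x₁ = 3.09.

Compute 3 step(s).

f(x) = ln(x) - 1
x₀ = 1.89, x₁ = 3.09

Secant formula: x_{n+1} = x_n - f(x_n)(x_n - x_{n-1})/(f(x_n) - f(x_{n-1}))

Iteration 1:
  f(1.890000) = -0.363423
  f(3.090000) = 0.128171
  x_2 = 3.090000 - 0.128171×(3.090000 - 1.890000)/(0.128171 - (-0.363423))
       = 2.777130
Iteration 2:
  f(3.090000) = 0.128171
  f(2.777130) = 0.021418
  x_3 = 2.777130 - 0.021418×(2.777130 - 3.090000)/(0.021418 - 0.128171)
       = 2.714358
Iteration 3:
  f(2.777130) = 0.021418
  f(2.714358) = -0.001444
  x_4 = 2.714358 - (-0.001444)×(2.714358 - 2.777130)/(-0.001444 - 0.021418)
       = 2.718324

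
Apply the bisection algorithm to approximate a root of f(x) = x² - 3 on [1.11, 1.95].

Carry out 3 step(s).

f(x) = x² - 3
Initial interval: [1.11, 1.95]

Iteration 1:
  c_1 = (1.110000 + 1.950000)/2 = 1.530000
  f(c_1) = f(1.530000) = -0.659100
  f(a) × f(c) ≥ 0, new interval: [1.530000, 1.950000]
Iteration 2:
  c_2 = (1.530000 + 1.950000)/2 = 1.740000
  f(c_2) = f(1.740000) = 0.027600
  f(a) × f(c) < 0, new interval: [1.530000, 1.740000]
Iteration 3:
  c_3 = (1.530000 + 1.740000)/2 = 1.635000
  f(c_3) = f(1.635000) = -0.326775
  f(a) × f(c) ≥ 0, new interval: [1.635000, 1.740000]

After 3 iteration(s), the approximation is c_3 = 1.635000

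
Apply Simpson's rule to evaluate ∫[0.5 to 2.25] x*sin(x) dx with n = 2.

f(x) = x*sin(x)
a = 0.5, b = 2.25, n = 2
h = (b - a)/n = 0.875000

Simpson's rule: (h/3)[f(x₀) + 4f(x₁) + 2f(x₂) + ... + f(xₙ)]

x_0 = 0.5000, f(x_0) = 0.239713, coefficient = 1
x_1 = 1.3750, f(x_1) = 1.348728, coefficient = 4
x_2 = 2.2500, f(x_2) = 1.750665, coefficient = 1

I ≈ (0.875000/3) × 7.385289 = 2.154043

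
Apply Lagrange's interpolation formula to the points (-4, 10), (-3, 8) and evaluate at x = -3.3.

Lagrange interpolation formula:
P(x) = Σ yᵢ × Lᵢ(x)
where Lᵢ(x) = Π_{j≠i} (x - xⱼ)/(xᵢ - xⱼ)

L_0(-3.3) = (-3.3 - (-3))/(-4 - (-3)) = 0.300000
L_1(-3.3) = (-3.3 - (-4))/(-3 - (-4)) = 0.700000

P(-3.3) = 10×L_0(-3.3) + 8×L_1(-3.3)
P(-3.3) = 8.600000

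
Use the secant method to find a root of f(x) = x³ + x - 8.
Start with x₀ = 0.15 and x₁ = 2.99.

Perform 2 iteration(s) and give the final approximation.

f(x) = x³ + x - 8
x₀ = 0.15, x₁ = 2.99

Secant formula: x_{n+1} = x_n - f(x_n)(x_n - x_{n-1})/(f(x_n) - f(x_{n-1}))

Iteration 1:
  f(0.150000) = -7.846625
  f(2.990000) = 21.720899
  x_2 = 2.990000 - 21.720899×(2.990000 - 0.150000)/(21.720899 - (-7.846625))
       = 0.903679
Iteration 2:
  f(2.990000) = 21.720899
  f(0.903679) = -6.358345
  x_3 = 0.903679 - (-6.358345)×(0.903679 - 2.990000)/(-6.358345 - 21.720899)
       = 1.376111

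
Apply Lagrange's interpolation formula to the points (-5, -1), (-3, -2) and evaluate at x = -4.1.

Lagrange interpolation formula:
P(x) = Σ yᵢ × Lᵢ(x)
where Lᵢ(x) = Π_{j≠i} (x - xⱼ)/(xᵢ - xⱼ)

L_0(-4.1) = (-4.1 - (-3))/(-5 - (-3)) = 0.550000
L_1(-4.1) = (-4.1 - (-5))/(-3 - (-5)) = 0.450000

P(-4.1) = (-1)×L_0(-4.1) + (-2)×L_1(-4.1)
P(-4.1) = -1.450000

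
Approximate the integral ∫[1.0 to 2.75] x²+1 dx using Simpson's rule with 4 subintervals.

f(x) = x²+1
a = 1.0, b = 2.75, n = 4
h = (b - a)/n = 0.437500

Simpson's rule: (h/3)[f(x₀) + 4f(x₁) + 2f(x₂) + ... + f(xₙ)]

x_0 = 1.0000, f(x_0) = 2.000000, coefficient = 1
x_1 = 1.4375, f(x_1) = 3.066406, coefficient = 4
x_2 = 1.8750, f(x_2) = 4.515625, coefficient = 2
x_3 = 2.3125, f(x_3) = 6.347656, coefficient = 4
x_4 = 2.7500, f(x_4) = 8.562500, coefficient = 1

I ≈ (0.437500/3) × 57.250000 = 8.348958
Exact value: 8.348958
Error: 0.000000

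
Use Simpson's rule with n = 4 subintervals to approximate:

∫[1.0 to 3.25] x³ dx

f(x) = x³
a = 1.0, b = 3.25, n = 4
h = (b - a)/n = 0.562500

Simpson's rule: (h/3)[f(x₀) + 4f(x₁) + 2f(x₂) + ... + f(xₙ)]

x_0 = 1.0000, f(x_0) = 1.000000, coefficient = 1
x_1 = 1.5625, f(x_1) = 3.814697, coefficient = 4
x_2 = 2.1250, f(x_2) = 9.595703, coefficient = 2
x_3 = 2.6875, f(x_3) = 19.410889, coefficient = 4
x_4 = 3.2500, f(x_4) = 34.328125, coefficient = 1

I ≈ (0.562500/3) × 147.421875 = 27.641602
Exact value: 27.641602
Error: 0.000000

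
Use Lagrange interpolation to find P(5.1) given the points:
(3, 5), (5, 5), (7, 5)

Lagrange interpolation formula:
P(x) = Σ yᵢ × Lᵢ(x)
where Lᵢ(x) = Π_{j≠i} (x - xⱼ)/(xᵢ - xⱼ)

L_0(5.1) = (5.1 - 5)/(3 - 5) × (5.1 - 7)/(3 - 7) = -0.023750
L_1(5.1) = (5.1 - 3)/(5 - 3) × (5.1 - 7)/(5 - 7) = 0.997500
L_2(5.1) = (5.1 - 3)/(7 - 3) × (5.1 - 5)/(7 - 5) = 0.026250

P(5.1) = 5×L_0(5.1) + 5×L_1(5.1) + 5×L_2(5.1)
P(5.1) = 5.000000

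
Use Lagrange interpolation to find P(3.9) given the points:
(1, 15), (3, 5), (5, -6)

Lagrange interpolation formula:
P(x) = Σ yᵢ × Lᵢ(x)
where Lᵢ(x) = Π_{j≠i} (x - xⱼ)/(xᵢ - xⱼ)

L_0(3.9) = (3.9 - 3)/(1 - 3) × (3.9 - 5)/(1 - 5) = -0.123750
L_1(3.9) = (3.9 - 1)/(3 - 1) × (3.9 - 5)/(3 - 5) = 0.797500
L_2(3.9) = (3.9 - 1)/(5 - 1) × (3.9 - 3)/(5 - 3) = 0.326250

P(3.9) = 15×L_0(3.9) + 5×L_1(3.9) + (-6)×L_2(3.9)
P(3.9) = 0.173750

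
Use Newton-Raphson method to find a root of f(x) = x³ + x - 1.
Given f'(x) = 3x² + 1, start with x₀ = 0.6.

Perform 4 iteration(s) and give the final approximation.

f(x) = x³ + x - 1
f'(x) = 3x² + 1
x₀ = 0.6

Newton-Raphson formula: x_{n+1} = x_n - f(x_n)/f'(x_n)

Iteration 1:
  f(0.600000) = -0.184000
  f'(0.600000) = 2.080000
  x_1 = 0.600000 - (-0.184000)/2.080000 = 0.688462
Iteration 2:
  f(0.688462) = 0.014778
  f'(0.688462) = 2.421938
  x_2 = 0.688462 - 0.014778/2.421938 = 0.682360
Iteration 3:
  f(0.682360) = 0.000077
  f'(0.682360) = 2.396845
  x_3 = 0.682360 - 0.000077/2.396845 = 0.682328
Iteration 4:
  f(0.682328) = 0.000000
  f'(0.682328) = 2.396714
  x_4 = 0.682328 - 0.000000/2.396714 = 0.682328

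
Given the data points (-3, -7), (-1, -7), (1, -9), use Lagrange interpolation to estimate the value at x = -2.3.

Lagrange interpolation formula:
P(x) = Σ yᵢ × Lᵢ(x)
where Lᵢ(x) = Π_{j≠i} (x - xⱼ)/(xᵢ - xⱼ)

L_0(-2.3) = (-2.3 - (-1))/(-3 - (-1)) × (-2.3 - 1)/(-3 - 1) = 0.536250
L_1(-2.3) = (-2.3 - (-3))/(-1 - (-3)) × (-2.3 - 1)/(-1 - 1) = 0.577500
L_2(-2.3) = (-2.3 - (-3))/(1 - (-3)) × (-2.3 - (-1))/(1 - (-1)) = -0.113750

P(-2.3) = (-7)×L_0(-2.3) + (-7)×L_1(-2.3) + (-9)×L_2(-2.3)
P(-2.3) = -6.772500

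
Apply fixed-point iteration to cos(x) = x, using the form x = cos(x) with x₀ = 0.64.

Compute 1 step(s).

Equation: cos(x) = x
Fixed-point form: x = cos(x)
x₀ = 0.64

x_1 = g(0.640000) = 0.802096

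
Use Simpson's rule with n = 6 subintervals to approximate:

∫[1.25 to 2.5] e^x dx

f(x) = e^x
a = 1.25, b = 2.5, n = 6
h = (b - a)/n = 0.208333

Simpson's rule: (h/3)[f(x₀) + 4f(x₁) + 2f(x₂) + ... + f(xₙ)]

x_0 = 1.2500, f(x_0) = 3.490343, coefficient = 1
x_1 = 1.4583, f(x_1) = 4.298789, coefficient = 4
x_2 = 1.6667, f(x_2) = 5.294490, coefficient = 2
x_3 = 1.8750, f(x_3) = 6.520819, coefficient = 4
x_4 = 2.0833, f(x_4) = 8.031195, coefficient = 2
x_5 = 2.2917, f(x_5) = 9.891410, coefficient = 4
x_6 = 2.5000, f(x_6) = 12.182494, coefficient = 1

I ≈ (0.208333/3) × 125.168278 = 8.692242
Exact value: 8.692151
Error: 0.000091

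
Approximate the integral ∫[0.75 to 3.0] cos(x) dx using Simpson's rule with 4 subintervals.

f(x) = cos(x)
a = 0.75, b = 3.0, n = 4
h = (b - a)/n = 0.562500

Simpson's rule: (h/3)[f(x₀) + 4f(x₁) + 2f(x₂) + ... + f(xₙ)]

x_0 = 0.7500, f(x_0) = 0.731689, coefficient = 1
x_1 = 1.3125, f(x_1) = 0.255434, coefficient = 4
x_2 = 1.8750, f(x_2) = -0.299534, coefficient = 2
x_3 = 2.4375, f(x_3) = -0.762199, coefficient = 4
x_4 = 3.0000, f(x_4) = -0.989992, coefficient = 1

I ≈ (0.562500/3) × -2.884432 = -0.540831
Exact value: -0.540519
Error: 0.000312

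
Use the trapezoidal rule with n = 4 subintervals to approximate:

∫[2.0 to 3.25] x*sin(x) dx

f(x) = x*sin(x)
a = 2.0, b = 3.25, n = 4
h = (b - a)/n = 0.312500

Trapezoidal rule: (h/2)[f(x₀) + 2f(x₁) + 2f(x₂) + ... + f(xₙ)]

x_0 = 2.0000, f(x_0) = 1.818595, coefficient = 1
x_1 = 2.3125, f(x_1) = 1.705050, coefficient = 2
x_2 = 2.6250, f(x_2) = 1.296541, coefficient = 2
x_3 = 2.9375, f(x_3) = 0.595369, coefficient = 2
x_4 = 3.2500, f(x_4) = -0.351634, coefficient = 1

I ≈ (0.312500/2) × 8.660879 = 1.353262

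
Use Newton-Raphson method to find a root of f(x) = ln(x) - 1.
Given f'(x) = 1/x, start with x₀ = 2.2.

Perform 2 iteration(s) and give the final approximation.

f(x) = ln(x) - 1
f'(x) = 1/x
x₀ = 2.2

Newton-Raphson formula: x_{n+1} = x_n - f(x_n)/f'(x_n)

Iteration 1:
  f(2.200000) = -0.211543
  f'(2.200000) = 0.454545
  x_1 = 2.200000 - (-0.211543)/0.454545 = 2.665394
Iteration 2:
  f(2.665394) = -0.019648
  f'(2.665394) = 0.375179
  x_2 = 2.665394 - (-0.019648)/0.375179 = 2.717764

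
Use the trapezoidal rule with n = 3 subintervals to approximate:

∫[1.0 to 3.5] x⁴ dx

f(x) = x⁴
a = 1.0, b = 3.5, n = 3
h = (b - a)/n = 0.833333

Trapezoidal rule: (h/2)[f(x₀) + 2f(x₁) + 2f(x₂) + ... + f(xₙ)]

x_0 = 1.0000, f(x_0) = 1.000000, coefficient = 1
x_1 = 1.8333, f(x_1) = 11.297068, coefficient = 2
x_2 = 2.6667, f(x_2) = 50.567901, coefficient = 2
x_3 = 3.5000, f(x_3) = 150.062500, coefficient = 1

I ≈ (0.833333/2) × 274.792438 = 114.496849
Exact value: 104.843750
Error: 9.653099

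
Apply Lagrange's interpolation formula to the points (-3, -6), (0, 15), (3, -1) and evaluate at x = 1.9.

Lagrange interpolation formula:
P(x) = Σ yᵢ × Lᵢ(x)
where Lᵢ(x) = Π_{j≠i} (x - xⱼ)/(xᵢ - xⱼ)

L_0(1.9) = (1.9 - 0)/(-3 - 0) × (1.9 - 3)/(-3 - 3) = -0.116111
L_1(1.9) = (1.9 - (-3))/(0 - (-3)) × (1.9 - 3)/(0 - 3) = 0.598889
L_2(1.9) = (1.9 - (-3))/(3 - (-3)) × (1.9 - 0)/(3 - 0) = 0.517222

P(1.9) = (-6)×L_0(1.9) + 15×L_1(1.9) + (-1)×L_2(1.9)
P(1.9) = 9.162778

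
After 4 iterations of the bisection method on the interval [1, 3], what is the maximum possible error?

Bisection error bound: |error| ≤ (b-a)/2^n
|error| ≤ (3 - 1)/2^4 = 2/2^4
|error| ≤ 0.1250000000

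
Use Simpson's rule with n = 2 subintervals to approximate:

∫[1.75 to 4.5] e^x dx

f(x) = e^x
a = 1.75, b = 4.5, n = 2
h = (b - a)/n = 1.375000

Simpson's rule: (h/3)[f(x₀) + 4f(x₁) + 2f(x₂) + ... + f(xₙ)]

x_0 = 1.7500, f(x_0) = 5.754603, coefficient = 1
x_1 = 3.1250, f(x_1) = 22.759895, coefficient = 4
x_2 = 4.5000, f(x_2) = 90.017131, coefficient = 1

I ≈ (1.375000/3) × 186.811314 = 85.621852
Exact value: 84.262529
Error: 1.359324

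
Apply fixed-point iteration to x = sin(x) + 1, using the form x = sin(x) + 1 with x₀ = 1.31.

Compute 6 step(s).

Equation: x = sin(x) + 1
Fixed-point form: x = sin(x) + 1
x₀ = 1.31

x_1 = g(1.310000) = 1.966185
x_2 = g(1.966185) = 1.922847
x_3 = g(1.922847) = 1.938668
x_4 = g(1.938668) = 1.933095
x_5 = g(1.933095) = 1.935085
x_6 = g(1.935085) = 1.934378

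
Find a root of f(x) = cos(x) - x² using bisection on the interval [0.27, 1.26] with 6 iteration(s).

f(x) = cos(x) - x²
Initial interval: [0.27, 1.26]

Iteration 1:
  c_1 = (0.270000 + 1.260000)/2 = 0.765000
  f(c_1) = f(0.765000) = 0.136157
  f(a) × f(c) ≥ 0, new interval: [0.765000, 1.260000]
Iteration 2:
  c_2 = (0.765000 + 1.260000)/2 = 1.012500
  f(c_2) = f(1.012500) = -0.495414
  f(a) × f(c) < 0, new interval: [0.765000, 1.012500]
Iteration 3:
  c_3 = (0.765000 + 1.012500)/2 = 0.888750
  f(c_3) = f(0.888750) = -0.159494
  f(a) × f(c) < 0, new interval: [0.765000, 0.888750]
Iteration 4:
  c_4 = (0.765000 + 0.888750)/2 = 0.826875
  f(c_4) = f(0.826875) = -0.006544
  f(a) × f(c) < 0, new interval: [0.765000, 0.826875]
Iteration 5:
  c_5 = (0.765000 + 0.826875)/2 = 0.795937
  f(c_5) = f(0.795937) = 0.066099
  f(a) × f(c) ≥ 0, new interval: [0.795937, 0.826875]
Iteration 6:
  c_6 = (0.795937 + 0.826875)/2 = 0.811406
  f(c_6) = f(0.811406) = 0.030099
  f(a) × f(c) ≥ 0, new interval: [0.811406, 0.826875]

After 6 iteration(s), the approximation is c_6 = 0.811406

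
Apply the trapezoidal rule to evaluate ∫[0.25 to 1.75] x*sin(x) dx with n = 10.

f(x) = x*sin(x)
a = 0.25, b = 1.75, n = 10
h = (b - a)/n = 0.150000

Trapezoidal rule: (h/2)[f(x₀) + 2f(x₁) + 2f(x₂) + ... + f(xₙ)]

x_0 = 0.2500, f(x_0) = 0.061851, coefficient = 1
x_1 = 0.4000, f(x_1) = 0.155767, coefficient = 2
x_2 = 0.5500, f(x_2) = 0.287478, coefficient = 2
x_3 = 0.7000, f(x_3) = 0.450952, coefficient = 2
x_4 = 0.8500, f(x_4) = 0.638588, coefficient = 2
x_5 = 1.0000, f(x_5) = 0.841471, coefficient = 2
x_6 = 1.1500, f(x_6) = 1.049679, coefficient = 2
x_7 = 1.3000, f(x_7) = 1.252626, coefficient = 2
x_8 = 1.4500, f(x_8) = 1.439434, coefficient = 2
x_9 = 1.6000, f(x_9) = 1.599318, coefficient = 2
x_10 = 1.7500, f(x_10) = 1.721975, coefficient = 1

I ≈ (0.150000/2) × 17.214452 = 1.291084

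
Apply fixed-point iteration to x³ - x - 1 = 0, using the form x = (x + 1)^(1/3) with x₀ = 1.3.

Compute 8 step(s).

Equation: x³ - x - 1 = 0
Fixed-point form: x = (x + 1)^(1/3)
x₀ = 1.3

x_1 = g(1.300000) = 1.320006
x_2 = g(1.320006) = 1.323822
x_3 = g(1.323822) = 1.324548
x_4 = g(1.324548) = 1.324686
x_5 = g(1.324686) = 1.324712
x_6 = g(1.324712) = 1.324717
x_7 = g(1.324717) = 1.324718
x_8 = g(1.324718) = 1.324718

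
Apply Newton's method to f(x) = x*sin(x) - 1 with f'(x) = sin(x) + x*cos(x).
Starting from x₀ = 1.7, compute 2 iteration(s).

f(x) = x*sin(x) - 1
f'(x) = sin(x) + x*cos(x)
x₀ = 1.7

Newton-Raphson formula: x_{n+1} = x_n - f(x_n)/f'(x_n)

Iteration 1:
  f(1.700000) = 0.685830
  f'(1.700000) = 0.772629
  x_1 = 1.700000 - 0.685830/0.772629 = 0.812342
Iteration 2:
  f(0.812342) = -0.410320
  f'(0.812342) = 1.284629
  x_2 = 0.812342 - (-0.410320)/1.284629 = 1.131750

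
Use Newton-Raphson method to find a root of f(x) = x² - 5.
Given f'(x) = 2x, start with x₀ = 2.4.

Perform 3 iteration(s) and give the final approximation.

f(x) = x² - 5
f'(x) = 2x
x₀ = 2.4

Newton-Raphson formula: x_{n+1} = x_n - f(x_n)/f'(x_n)

Iteration 1:
  f(2.400000) = 0.760000
  f'(2.400000) = 4.800000
  x_1 = 2.400000 - 0.760000/4.800000 = 2.241667
Iteration 2:
  f(2.241667) = 0.025069
  f'(2.241667) = 4.483333
  x_2 = 2.241667 - 0.025069/4.483333 = 2.236075
Iteration 3:
  f(2.236075) = 0.000031
  f'(2.236075) = 4.472150
  x_3 = 2.236075 - 0.000031/4.472150 = 2.236068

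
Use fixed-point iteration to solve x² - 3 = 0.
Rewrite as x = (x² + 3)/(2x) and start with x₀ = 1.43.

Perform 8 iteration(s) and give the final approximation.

Equation: x² - 3 = 0
Fixed-point form: x = (x² + 3)/(2x)
x₀ = 1.43

x_1 = g(1.430000) = 1.763951
x_2 = g(1.763951) = 1.732339
x_3 = g(1.732339) = 1.732051
x_4 = g(1.732051) = 1.732051
x_5 = g(1.732051) = 1.732051
x_6 = g(1.732051) = 1.732051
x_7 = g(1.732051) = 1.732051
x_8 = g(1.732051) = 1.732051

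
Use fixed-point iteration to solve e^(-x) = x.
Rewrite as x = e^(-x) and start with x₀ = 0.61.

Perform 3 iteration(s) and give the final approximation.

Equation: e^(-x) = x
Fixed-point form: x = e^(-x)
x₀ = 0.61

x_1 = g(0.610000) = 0.543351
x_2 = g(0.543351) = 0.580799
x_3 = g(0.580799) = 0.559451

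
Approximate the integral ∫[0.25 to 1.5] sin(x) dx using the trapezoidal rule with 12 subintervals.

f(x) = sin(x)
a = 0.25, b = 1.5, n = 12
h = (b - a)/n = 0.104167

Trapezoidal rule: (h/2)[f(x₀) + 2f(x₁) + 2f(x₂) + ... + f(xₙ)]

x_0 = 0.2500, f(x_0) = 0.247404, coefficient = 1
x_1 = 0.3542, f(x_1) = 0.346809, coefficient = 2
x_2 = 0.4583, f(x_2) = 0.442454, coefficient = 2
x_3 = 0.5625, f(x_3) = 0.533303, coefficient = 2
x_4 = 0.6667, f(x_4) = 0.618370, coefficient = 2
x_5 = 0.7708, f(x_5) = 0.696733, coefficient = 2
x_6 = 0.8750, f(x_6) = 0.767544, coefficient = 2
x_7 = 0.9792, f(x_7) = 0.830033, coefficient = 2
x_8 = 1.0833, f(x_8) = 0.883524, coefficient = 2
x_9 = 1.1875, f(x_9) = 0.927437, coefficient = 2
x_10 = 1.2917, f(x_10) = 0.961296, coefficient = 2
x_11 = 1.3958, f(x_11) = 0.984733, coefficient = 2
x_12 = 1.5000, f(x_12) = 0.997495, coefficient = 1

I ≈ (0.104167/2) × 17.229368 = 0.897363
Exact value: 0.898175
Error: 0.000812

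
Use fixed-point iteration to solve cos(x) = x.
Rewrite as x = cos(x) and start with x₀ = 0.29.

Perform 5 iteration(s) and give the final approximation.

Equation: cos(x) = x
Fixed-point form: x = cos(x)
x₀ = 0.29

x_1 = g(0.290000) = 0.958244
x_2 = g(0.958244) = 0.574958
x_3 = g(0.574958) = 0.839215
x_4 = g(0.839215) = 0.668047
x_5 = g(0.668047) = 0.785033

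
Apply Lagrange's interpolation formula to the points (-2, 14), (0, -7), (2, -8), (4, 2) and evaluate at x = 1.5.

Lagrange interpolation formula:
P(x) = Σ yᵢ × Lᵢ(x)
where Lᵢ(x) = Π_{j≠i} (x - xⱼ)/(xᵢ - xⱼ)

L_0(1.5) = (1.5 - 0)/(-2 - 0) × (1.5 - 2)/(-2 - 2) × (1.5 - 4)/(-2 - 4) = -0.039062
L_1(1.5) = (1.5 - (-2))/(0 - (-2)) × (1.5 - 2)/(0 - 2) × (1.5 - 4)/(0 - 4) = 0.273438
L_2(1.5) = (1.5 - (-2))/(2 - (-2)) × (1.5 - 0)/(2 - 0) × (1.5 - 4)/(2 - 4) = 0.820312
L_3(1.5) = (1.5 - (-2))/(4 - (-2)) × (1.5 - 0)/(4 - 0) × (1.5 - 2)/(4 - 2) = -0.054688

P(1.5) = 14×L_0(1.5) + (-7)×L_1(1.5) + (-8)×L_2(1.5) + 2×L_3(1.5)
P(1.5) = -9.132812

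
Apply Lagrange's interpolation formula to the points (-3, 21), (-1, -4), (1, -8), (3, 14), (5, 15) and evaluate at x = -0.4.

Lagrange interpolation formula:
P(x) = Σ yᵢ × Lᵢ(x)
where Lᵢ(x) = Π_{j≠i} (x - xⱼ)/(xᵢ - xⱼ)

L_0(-0.4) = (-0.4 - (-1))/(-3 - (-1)) × (-0.4 - 1)/(-3 - 1) × (-0.4 - 3)/(-3 - 3) × (-0.4 - 5)/(-3 - 5) = -0.040163
L_1(-0.4) = (-0.4 - (-3))/(-1 - (-3)) × (-0.4 - 1)/(-1 - 1) × (-0.4 - 3)/(-1 - 3) × (-0.4 - 5)/(-1 - 5) = 0.696150
L_2(-0.4) = (-0.4 - (-3))/(1 - (-3)) × (-0.4 - (-1))/(1 - (-1)) × (-0.4 - 3)/(1 - 3) × (-0.4 - 5)/(1 - 5) = 0.447525
L_3(-0.4) = (-0.4 - (-3))/(3 - (-3)) × (-0.4 - (-1))/(3 - (-1)) × (-0.4 - 1)/(3 - 1) × (-0.4 - 5)/(3 - 5) = -0.122850
L_4(-0.4) = (-0.4 - (-3))/(5 - (-3)) × (-0.4 - (-1))/(5 - (-1)) × (-0.4 - 1)/(5 - 1) × (-0.4 - 3)/(5 - 3) = 0.019338

P(-0.4) = 21×L_0(-0.4) + (-4)×L_1(-0.4) + (-8)×L_2(-0.4) + 14×L_3(-0.4) + 15×L_4(-0.4)
P(-0.4) = -8.638050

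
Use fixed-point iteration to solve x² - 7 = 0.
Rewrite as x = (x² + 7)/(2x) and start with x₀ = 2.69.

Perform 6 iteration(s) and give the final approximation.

Equation: x² - 7 = 0
Fixed-point form: x = (x² + 7)/(2x)
x₀ = 2.69

x_1 = g(2.690000) = 2.646115
x_2 = g(2.646115) = 2.645751
x_3 = g(2.645751) = 2.645751
x_4 = g(2.645751) = 2.645751
x_5 = g(2.645751) = 2.645751
x_6 = g(2.645751) = 2.645751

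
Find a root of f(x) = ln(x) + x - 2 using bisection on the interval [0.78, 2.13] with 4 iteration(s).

f(x) = ln(x) + x - 2
Initial interval: [0.78, 2.13]

Iteration 1:
  c_1 = (0.780000 + 2.130000)/2 = 1.455000
  f(c_1) = f(1.455000) = -0.169994
  f(a) × f(c) ≥ 0, new interval: [1.455000, 2.130000]
Iteration 2:
  c_2 = (1.455000 + 2.130000)/2 = 1.792500
  f(c_2) = f(1.792500) = 0.376111
  f(a) × f(c) < 0, new interval: [1.455000, 1.792500]
Iteration 3:
  c_3 = (1.455000 + 1.792500)/2 = 1.623750
  f(c_3) = f(1.623750) = 0.108488
  f(a) × f(c) < 0, new interval: [1.455000, 1.623750]
Iteration 4:
  c_4 = (1.455000 + 1.623750)/2 = 1.539375
  f(c_4) = f(1.539375) = -0.029249
  f(a) × f(c) ≥ 0, new interval: [1.539375, 1.623750]

After 4 iteration(s), the approximation is c_4 = 1.539375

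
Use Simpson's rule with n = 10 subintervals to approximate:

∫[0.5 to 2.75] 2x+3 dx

f(x) = 2x+3
a = 0.5, b = 2.75, n = 10
h = (b - a)/n = 0.225000

Simpson's rule: (h/3)[f(x₀) + 4f(x₁) + 2f(x₂) + ... + f(xₙ)]

x_0 = 0.5000, f(x_0) = 4.000000, coefficient = 1
x_1 = 0.7250, f(x_1) = 4.450000, coefficient = 4
x_2 = 0.9500, f(x_2) = 4.900000, coefficient = 2
x_3 = 1.1750, f(x_3) = 5.350000, coefficient = 4
x_4 = 1.4000, f(x_4) = 5.800000, coefficient = 2
x_5 = 1.6250, f(x_5) = 6.250000, coefficient = 4
x_6 = 1.8500, f(x_6) = 6.700000, coefficient = 2
x_7 = 2.0750, f(x_7) = 7.150000, coefficient = 4
x_8 = 2.3000, f(x_8) = 7.600000, coefficient = 2
x_9 = 2.5250, f(x_9) = 8.050000, coefficient = 4
x_10 = 2.7500, f(x_10) = 8.500000, coefficient = 1

I ≈ (0.225000/3) × 187.500000 = 14.062500
Exact value: 14.062500
Error: 0.000000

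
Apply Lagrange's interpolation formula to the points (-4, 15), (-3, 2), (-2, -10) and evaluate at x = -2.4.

Lagrange interpolation formula:
P(x) = Σ yᵢ × Lᵢ(x)
where Lᵢ(x) = Π_{j≠i} (x - xⱼ)/(xᵢ - xⱼ)

L_0(-2.4) = (-2.4 - (-3))/(-4 - (-3)) × (-2.4 - (-2))/(-4 - (-2)) = -0.120000
L_1(-2.4) = (-2.4 - (-4))/(-3 - (-4)) × (-2.4 - (-2))/(-3 - (-2)) = 0.640000
L_2(-2.4) = (-2.4 - (-4))/(-2 - (-4)) × (-2.4 - (-3))/(-2 - (-3)) = 0.480000

P(-2.4) = 15×L_0(-2.4) + 2×L_1(-2.4) + (-10)×L_2(-2.4)
P(-2.4) = -5.320000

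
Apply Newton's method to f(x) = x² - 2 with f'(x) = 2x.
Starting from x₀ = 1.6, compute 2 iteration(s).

f(x) = x² - 2
f'(x) = 2x
x₀ = 1.6

Newton-Raphson formula: x_{n+1} = x_n - f(x_n)/f'(x_n)

Iteration 1:
  f(1.600000) = 0.560000
  f'(1.600000) = 3.200000
  x_1 = 1.600000 - 0.560000/3.200000 = 1.425000
Iteration 2:
  f(1.425000) = 0.030625
  f'(1.425000) = 2.850000
  x_2 = 1.425000 - 0.030625/2.850000 = 1.414254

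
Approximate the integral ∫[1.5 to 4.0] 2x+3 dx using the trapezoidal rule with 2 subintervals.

f(x) = 2x+3
a = 1.5, b = 4.0, n = 2
h = (b - a)/n = 1.250000

Trapezoidal rule: (h/2)[f(x₀) + 2f(x₁) + 2f(x₂) + ... + f(xₙ)]

x_0 = 1.5000, f(x_0) = 6.000000, coefficient = 1
x_1 = 2.7500, f(x_1) = 8.500000, coefficient = 2
x_2 = 4.0000, f(x_2) = 11.000000, coefficient = 1

I ≈ (1.250000/2) × 34.000000 = 21.250000
Exact value: 21.250000
Error: 0.000000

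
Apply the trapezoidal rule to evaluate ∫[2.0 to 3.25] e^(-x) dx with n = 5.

f(x) = e^(-x)
a = 2.0, b = 3.25, n = 5
h = (b - a)/n = 0.250000

Trapezoidal rule: (h/2)[f(x₀) + 2f(x₁) + 2f(x₂) + ... + f(xₙ)]

x_0 = 2.0000, f(x_0) = 0.135335, coefficient = 1
x_1 = 2.2500, f(x_1) = 0.105399, coefficient = 2
x_2 = 2.5000, f(x_2) = 0.082085, coefficient = 2
x_3 = 2.7500, f(x_3) = 0.063928, coefficient = 2
x_4 = 3.0000, f(x_4) = 0.049787, coefficient = 2
x_5 = 3.2500, f(x_5) = 0.038774, coefficient = 1

I ≈ (0.250000/2) × 0.776508 = 0.097063
Exact value: 0.096561
Error: 0.000502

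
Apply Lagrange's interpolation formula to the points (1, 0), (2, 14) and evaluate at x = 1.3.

Lagrange interpolation formula:
P(x) = Σ yᵢ × Lᵢ(x)
where Lᵢ(x) = Π_{j≠i} (x - xⱼ)/(xᵢ - xⱼ)

L_0(1.3) = (1.3 - 2)/(1 - 2) = 0.700000
L_1(1.3) = (1.3 - 1)/(2 - 1) = 0.300000

P(1.3) = 0×L_0(1.3) + 14×L_1(1.3)
P(1.3) = 4.200000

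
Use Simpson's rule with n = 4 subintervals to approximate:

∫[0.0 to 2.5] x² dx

f(x) = x²
a = 0.0, b = 2.5, n = 4
h = (b - a)/n = 0.625000

Simpson's rule: (h/3)[f(x₀) + 4f(x₁) + 2f(x₂) + ... + f(xₙ)]

x_0 = 0.0000, f(x_0) = 0.000000, coefficient = 1
x_1 = 0.6250, f(x_1) = 0.390625, coefficient = 4
x_2 = 1.2500, f(x_2) = 1.562500, coefficient = 2
x_3 = 1.8750, f(x_3) = 3.515625, coefficient = 4
x_4 = 2.5000, f(x_4) = 6.250000, coefficient = 1

I ≈ (0.625000/3) × 25.000000 = 5.208333
Exact value: 5.208333
Error: 0.000000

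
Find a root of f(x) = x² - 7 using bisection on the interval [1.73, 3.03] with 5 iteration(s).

f(x) = x² - 7
Initial interval: [1.73, 3.03]

Iteration 1:
  c_1 = (1.730000 + 3.030000)/2 = 2.380000
  f(c_1) = f(2.380000) = -1.335600
  f(a) × f(c) ≥ 0, new interval: [2.380000, 3.030000]
Iteration 2:
  c_2 = (2.380000 + 3.030000)/2 = 2.705000
  f(c_2) = f(2.705000) = 0.317025
  f(a) × f(c) < 0, new interval: [2.380000, 2.705000]
Iteration 3:
  c_3 = (2.380000 + 2.705000)/2 = 2.542500
  f(c_3) = f(2.542500) = -0.535694
  f(a) × f(c) ≥ 0, new interval: [2.542500, 2.705000]
Iteration 4:
  c_4 = (2.542500 + 2.705000)/2 = 2.623750
  f(c_4) = f(2.623750) = -0.115936
  f(a) × f(c) ≥ 0, new interval: [2.623750, 2.705000]
Iteration 5:
  c_5 = (2.623750 + 2.705000)/2 = 2.664375
  f(c_5) = f(2.664375) = 0.098894
  f(a) × f(c) < 0, new interval: [2.623750, 2.664375]

After 5 iteration(s), the approximation is c_5 = 2.664375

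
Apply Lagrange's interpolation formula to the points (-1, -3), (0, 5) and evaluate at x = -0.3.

Lagrange interpolation formula:
P(x) = Σ yᵢ × Lᵢ(x)
where Lᵢ(x) = Π_{j≠i} (x - xⱼ)/(xᵢ - xⱼ)

L_0(-0.3) = (-0.3 - 0)/(-1 - 0) = 0.300000
L_1(-0.3) = (-0.3 - (-1))/(0 - (-1)) = 0.700000

P(-0.3) = (-3)×L_0(-0.3) + 5×L_1(-0.3)
P(-0.3) = 2.600000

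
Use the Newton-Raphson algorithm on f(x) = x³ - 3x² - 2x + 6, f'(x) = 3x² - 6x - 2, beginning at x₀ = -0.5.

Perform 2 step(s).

f(x) = x³ - 3x² - 2x + 6
f'(x) = 3x² - 6x - 2
x₀ = -0.5

Newton-Raphson formula: x_{n+1} = x_n - f(x_n)/f'(x_n)

Iteration 1:
  f(-0.500000) = 6.125000
  f'(-0.500000) = 1.750000
  x_1 = -0.500000 - 6.125000/1.750000 = -4.000000
Iteration 2:
  f(-4.000000) = -98.000000
  f'(-4.000000) = 70.000000
  x_2 = -4.000000 - (-98.000000)/70.000000 = -2.600000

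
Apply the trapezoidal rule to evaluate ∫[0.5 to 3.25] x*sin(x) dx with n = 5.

f(x) = x*sin(x)
a = 0.5, b = 3.25, n = 5
h = (b - a)/n = 0.550000

Trapezoidal rule: (h/2)[f(x₀) + 2f(x₁) + 2f(x₂) + ... + f(xₙ)]

x_0 = 0.5000, f(x_0) = 0.239713, coefficient = 1
x_1 = 1.0500, f(x_1) = 0.910794, coefficient = 2
x_2 = 1.6000, f(x_2) = 1.599318, coefficient = 2
x_3 = 2.1500, f(x_3) = 1.799332, coefficient = 2
x_4 = 2.7000, f(x_4) = 1.153926, coefficient = 2
x_5 = 3.2500, f(x_5) = -0.351634, coefficient = 1

I ≈ (0.550000/2) × 10.814819 = 2.974075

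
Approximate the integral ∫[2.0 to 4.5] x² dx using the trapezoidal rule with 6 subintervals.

f(x) = x²
a = 2.0, b = 4.5, n = 6
h = (b - a)/n = 0.416667

Trapezoidal rule: (h/2)[f(x₀) + 2f(x₁) + 2f(x₂) + ... + f(xₙ)]

x_0 = 2.0000, f(x_0) = 4.000000, coefficient = 1
x_1 = 2.4167, f(x_1) = 5.840278, coefficient = 2
x_2 = 2.8333, f(x_2) = 8.027778, coefficient = 2
x_3 = 3.2500, f(x_3) = 10.562500, coefficient = 2
x_4 = 3.6667, f(x_4) = 13.444444, coefficient = 2
x_5 = 4.0833, f(x_5) = 16.673611, coefficient = 2
x_6 = 4.5000, f(x_6) = 20.250000, coefficient = 1

I ≈ (0.416667/2) × 133.347222 = 27.780671
Exact value: 27.708333
Error: 0.072338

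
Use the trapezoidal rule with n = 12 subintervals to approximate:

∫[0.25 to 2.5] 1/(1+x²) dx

f(x) = 1/(1+x²)
a = 0.25, b = 2.5, n = 12
h = (b - a)/n = 0.187500

Trapezoidal rule: (h/2)[f(x₀) + 2f(x₁) + 2f(x₂) + ... + f(xₙ)]

x_0 = 0.2500, f(x_0) = 0.941176, coefficient = 1
x_1 = 0.4375, f(x_1) = 0.839344, coefficient = 2
x_2 = 0.6250, f(x_2) = 0.719101, coefficient = 2
x_3 = 0.8125, f(x_3) = 0.602353, coefficient = 2
x_4 = 1.0000, f(x_4) = 0.500000, coefficient = 2
x_5 = 1.1875, f(x_5) = 0.414911, coefficient = 2
x_6 = 1.3750, f(x_6) = 0.345946, coefficient = 2
x_7 = 1.5625, f(x_7) = 0.290579, coefficient = 2
x_8 = 1.7500, f(x_8) = 0.246154, coefficient = 2
x_9 = 1.9375, f(x_9) = 0.210353, coefficient = 2
x_10 = 2.1250, f(x_10) = 0.181303, coefficient = 2
x_11 = 2.3125, f(x_11) = 0.157538, coefficient = 2
x_12 = 2.5000, f(x_12) = 0.137931, coefficient = 1

I ≈ (0.187500/2) × 10.094273 = 0.946338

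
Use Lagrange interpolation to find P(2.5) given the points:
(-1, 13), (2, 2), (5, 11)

Lagrange interpolation formula:
P(x) = Σ yᵢ × Lᵢ(x)
where Lᵢ(x) = Π_{j≠i} (x - xⱼ)/(xᵢ - xⱼ)

L_0(2.5) = (2.5 - 2)/(-1 - 2) × (2.5 - 5)/(-1 - 5) = -0.069444
L_1(2.5) = (2.5 - (-1))/(2 - (-1)) × (2.5 - 5)/(2 - 5) = 0.972222
L_2(2.5) = (2.5 - (-1))/(5 - (-1)) × (2.5 - 2)/(5 - 2) = 0.097222

P(2.5) = 13×L_0(2.5) + 2×L_1(2.5) + 11×L_2(2.5)
P(2.5) = 2.111111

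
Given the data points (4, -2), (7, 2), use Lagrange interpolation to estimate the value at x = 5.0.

Lagrange interpolation formula:
P(x) = Σ yᵢ × Lᵢ(x)
where Lᵢ(x) = Π_{j≠i} (x - xⱼ)/(xᵢ - xⱼ)

L_0(5.0) = (5.0 - 7)/(4 - 7) = 0.666667
L_1(5.0) = (5.0 - 4)/(7 - 4) = 0.333333

P(5.0) = (-2)×L_0(5.0) + 2×L_1(5.0)
P(5.0) = -0.666667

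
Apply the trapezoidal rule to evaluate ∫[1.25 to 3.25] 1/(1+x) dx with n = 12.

f(x) = 1/(1+x)
a = 1.25, b = 3.25, n = 12
h = (b - a)/n = 0.166667

Trapezoidal rule: (h/2)[f(x₀) + 2f(x₁) + 2f(x₂) + ... + f(xₙ)]

x_0 = 1.2500, f(x_0) = 0.444444, coefficient = 1
x_1 = 1.4167, f(x_1) = 0.413793, coefficient = 2
x_2 = 1.5833, f(x_2) = 0.387097, coefficient = 2
x_3 = 1.7500, f(x_3) = 0.363636, coefficient = 2
x_4 = 1.9167, f(x_4) = 0.342857, coefficient = 2
x_5 = 2.0833, f(x_5) = 0.324324, coefficient = 2
x_6 = 2.2500, f(x_6) = 0.307692, coefficient = 2
x_7 = 2.4167, f(x_7) = 0.292683, coefficient = 2
x_8 = 2.5833, f(x_8) = 0.279070, coefficient = 2
x_9 = 2.7500, f(x_9) = 0.266667, coefficient = 2
x_10 = 2.9167, f(x_10) = 0.255319, coefficient = 2
x_11 = 3.0833, f(x_11) = 0.244898, coefficient = 2
x_12 = 3.2500, f(x_12) = 0.235294, coefficient = 1

I ≈ (0.166667/2) × 7.635812 = 0.636318
Exact value: 0.635989
Error: 0.000329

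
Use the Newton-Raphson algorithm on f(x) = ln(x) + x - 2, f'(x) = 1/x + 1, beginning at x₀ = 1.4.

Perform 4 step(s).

f(x) = ln(x) + x - 2
f'(x) = 1/x + 1
x₀ = 1.4

Newton-Raphson formula: x_{n+1} = x_n - f(x_n)/f'(x_n)

Iteration 1:
  f(1.400000) = -0.263528
  f'(1.400000) = 1.714286
  x_1 = 1.400000 - (-0.263528)/1.714286 = 1.553725
Iteration 2:
  f(1.553725) = -0.005621
  f'(1.553725) = 1.643615
  x_2 = 1.553725 - (-0.005621)/1.643615 = 1.557144
Iteration 3:
  f(1.557144) = -0.000002
  f'(1.557144) = 1.642201
  x_3 = 1.557144 - (-0.000002)/1.642201 = 1.557146
Iteration 4:
  f(1.557146) = 0.000000
  f'(1.557146) = 1.642201
  x_4 = 1.557146 - 0.000000/1.642201 = 1.557146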